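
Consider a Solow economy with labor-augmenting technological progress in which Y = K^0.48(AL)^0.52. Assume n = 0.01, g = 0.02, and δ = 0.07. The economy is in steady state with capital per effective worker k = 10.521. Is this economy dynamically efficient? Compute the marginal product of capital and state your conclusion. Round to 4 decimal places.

dynamically efficient; MPK ≈ 0.1412

Capital per effective worker breaks even when investment replaces (n + g + δ)·k; here n + g + δ = 0.1.
MPK = 0.48·k^(0.48−1) = 0.48·10.521^(-0.52) ≈ 0.1412.
MPK > 0.1, so the economy is dynamically efficient (under-saving).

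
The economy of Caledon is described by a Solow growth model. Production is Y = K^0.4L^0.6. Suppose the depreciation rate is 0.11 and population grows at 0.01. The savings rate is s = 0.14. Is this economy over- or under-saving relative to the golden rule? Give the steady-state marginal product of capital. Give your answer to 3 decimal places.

Break-even investment rate: n + δ = 0.01 + 0.11 = 0.12.
Steady-state k*: s·k^0.4 = 0.12·k gives k* = (0.14/0.12)^(1/0.6) ≈ 1.2929.
MPK = 0.4·1.2929^(-0.6) ≈ 0.3429.
MPK > n+δ = 0.12, so the economy is dynamically efficient (under-saving).

under-saving; MPK ≈ 0.343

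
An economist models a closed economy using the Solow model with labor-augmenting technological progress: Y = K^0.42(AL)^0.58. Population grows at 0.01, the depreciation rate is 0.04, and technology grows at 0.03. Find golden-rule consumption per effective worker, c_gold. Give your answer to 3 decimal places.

c_gold ≈ 1.927

Break-even investment rate: n + g + δ = 0.01 + 0.03 + 0.04 = 0.08.
Setting f'(k) = n+g+δ gives 0.42·k^(0.42−1) = 0.08, hence k_gold = (0.42/0.08)^(1/0.58) ≈ 17.4443.
y_gold = 17.4443^0.42 ≈ 3.3227.
c_gold = y_gold − (n+g+δ)·k_gold = 3.3227 − 0.08·17.4443 ≈ 1.9272.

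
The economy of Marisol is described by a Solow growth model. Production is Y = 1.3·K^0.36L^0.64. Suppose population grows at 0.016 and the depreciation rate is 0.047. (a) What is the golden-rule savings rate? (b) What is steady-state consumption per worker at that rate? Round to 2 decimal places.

(a) s_gold = 0.36; (b) c_gold ≈ 2.57

Capital per worker breaks even when investment replaces (n + δ)·k; here n + δ = 0.063.
For Cobb-Douglas, s_gold equals capital's share: s_gold = 0.36.
Maximizing c = f(k) − (n+δ)·k gives f'(k) = n+δ, i.e. 0.36·1.3·k^(0.36−1) = 0.063, so k_gold = (0.36·1.3/0.063)^(1/0.64) ≈ 22.9504.
y_gold = 1.3·22.9504^0.36 ≈ 4.0163; c_gold = (1−0.36)·y_gold ≈ 2.5704.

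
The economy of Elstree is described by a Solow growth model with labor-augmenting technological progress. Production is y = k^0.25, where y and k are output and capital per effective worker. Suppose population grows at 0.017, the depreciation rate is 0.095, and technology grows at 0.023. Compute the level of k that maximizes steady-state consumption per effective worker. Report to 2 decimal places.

The effective depreciation rate is n + g + δ = 0.017 + 0.023 + 0.095 = 0.135.
Setting f'(k) = n+g+δ gives 0.25·k^(0.25−1) = 0.135, hence k_gold = (0.25/0.135)^(1/0.75) ≈ 2.2741.

k_gold ≈ 2.27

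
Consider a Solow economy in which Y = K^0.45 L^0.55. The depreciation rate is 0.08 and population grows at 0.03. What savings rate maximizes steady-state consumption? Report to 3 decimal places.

Break-even investment rate: n + δ = 0.03 + 0.08 = 0.11.
At the golden rule MPK = n+δ, and in any Cobb-Douglas steady state s = (n+δ)·k/y = MPK·k/y = capital's share 0.45.

s_gold = 0.450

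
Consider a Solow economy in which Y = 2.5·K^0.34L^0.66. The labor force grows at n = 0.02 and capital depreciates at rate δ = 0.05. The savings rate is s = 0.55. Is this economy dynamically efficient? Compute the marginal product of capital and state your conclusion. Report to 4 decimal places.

dynamically inefficient; MPK ≈ 0.0433

Break-even investment rate: n + δ = 0.02 + 0.05 = 0.07.
Steady-state k*: s·A·k^0.34 = 0.07·k gives k* = (0.55·2.5/0.07)^(1/0.66) ≈ 91.0754.
MPK = 0.34·2.5·91.0754^(-0.66) ≈ 0.0433.
MPK < n+δ = 0.07, so the economy is dynamically inefficient (over-saving).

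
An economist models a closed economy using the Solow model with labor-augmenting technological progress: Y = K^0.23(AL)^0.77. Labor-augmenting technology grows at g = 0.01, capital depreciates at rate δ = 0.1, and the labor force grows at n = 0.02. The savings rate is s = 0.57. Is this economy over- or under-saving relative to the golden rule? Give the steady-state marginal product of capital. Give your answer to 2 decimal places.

n + g + δ = 0.02 + 0.01 + 0.1 = 0.13.
Steady-state k*: s·k^0.23 = 0.13·k gives k* = (0.57/0.13)^(1/0.77) ≈ 6.8183.
MPK = 0.23·6.8183^(-0.77) ≈ 0.0525.
MPK < n+g+δ = 0.13, so the economy is dynamically inefficient (over-saving).

over-saving; MPK ≈ 0.05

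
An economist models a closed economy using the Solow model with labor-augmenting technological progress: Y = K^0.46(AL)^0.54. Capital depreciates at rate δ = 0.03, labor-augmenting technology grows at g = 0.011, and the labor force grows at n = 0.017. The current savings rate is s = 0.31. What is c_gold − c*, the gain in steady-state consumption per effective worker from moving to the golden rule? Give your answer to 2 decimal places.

Δc ≈ 0.27

Break-even investment rate: n + g + δ = 0.017 + 0.011 + 0.03 = 0.058.
Current steady state (s = 0.31): k* = (0.31/0.058)^(1/0.54) ≈ 22.2857, y* = 22.2857^0.46 ≈ 4.1696, c* = (1−0.31)·4.1696 ≈ 2.8770.
Golden rule sets MPK = n+g+δ: 0.46·k^(0.46−1) = 0.058, so k_gold = (0.46/0.058)^(1/0.54) ≈ 46.2834.
y_gold = 46.2834^0.46 ≈ 5.8357, c_gold = y_gold − 0.058·k_gold ≈ 3.1513.
Gain: Δc = 3.1513 − 2.8770 ≈ 0.2743.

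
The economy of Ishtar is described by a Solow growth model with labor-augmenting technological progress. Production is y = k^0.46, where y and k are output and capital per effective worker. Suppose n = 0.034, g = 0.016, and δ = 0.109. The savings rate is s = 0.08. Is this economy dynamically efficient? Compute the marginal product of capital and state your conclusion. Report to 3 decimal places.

Capital per effective worker breaks even when investment replaces (n + g + δ)·k; here n + g + δ = 0.159.
Steady-state k*: s·k^0.46 = 0.159·k gives k* = (0.08/0.159)^(1/0.54) ≈ 0.2803.
MPK = 0.46·0.2803^(-0.54) ≈ 0.9143.
MPK > n+g+δ = 0.159, so the economy is dynamically efficient (under-saving).

dynamically efficient; MPK ≈ 0.914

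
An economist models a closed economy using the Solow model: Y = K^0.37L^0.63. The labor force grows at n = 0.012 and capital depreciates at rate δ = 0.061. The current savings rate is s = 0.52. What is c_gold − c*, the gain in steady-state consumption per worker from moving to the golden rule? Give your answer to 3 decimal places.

Δc ≈ 0.114

n + δ = 0.012 + 0.061 = 0.073.
Current steady state (s = 0.52): k* = (0.52/0.073)^(1/0.63) ≈ 22.5663, y* = 22.5663^0.37 ≈ 3.1680, c* = (1−0.52)·3.1680 ≈ 1.5206.
At the golden rule the marginal product of capital equals n+δ: 0.37·k^(0.37−1) = 0.073. Solving, k_gold = (0.37/0.073)^(1/0.63) ≈ 13.1479.
y_gold = 13.1479^0.37 ≈ 2.5940, c_gold = y_gold − 0.073·k_gold ≈ 1.6342.
Gain: Δc = 1.6342 − 1.5206 ≈ 0.1136.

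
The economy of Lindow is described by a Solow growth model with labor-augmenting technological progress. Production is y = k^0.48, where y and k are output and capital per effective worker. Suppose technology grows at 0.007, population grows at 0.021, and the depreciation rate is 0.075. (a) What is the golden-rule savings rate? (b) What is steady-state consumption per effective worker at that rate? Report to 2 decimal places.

Break-even investment rate: n + g + δ = 0.021 + 0.007 + 0.075 = 0.103.
For Cobb-Douglas, s_gold equals capital's share: s_gold = 0.48.
Golden rule sets MPK = n+g+δ: 0.48·k^(0.48−1) = 0.103, so k_gold = (0.48/0.103)^(1/0.52) ≈ 19.2927.
y_gold = 19.2927^0.48 ≈ 4.1399; c_gold = (1−0.48)·y_gold ≈ 2.1527.

(a) s_gold = 0.48; (b) c_gold ≈ 2.15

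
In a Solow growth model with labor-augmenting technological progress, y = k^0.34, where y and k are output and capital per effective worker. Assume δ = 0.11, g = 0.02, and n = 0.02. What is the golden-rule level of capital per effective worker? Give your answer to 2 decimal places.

Capital per effective worker breaks even when investment replaces (n + g + δ)·k; here n + g + δ = 0.15.
Maximizing c = f(k) − (n+g+δ)·k gives f'(k) = n+g+δ, i.e. 0.34·k^(0.34−1) = 0.15, so k_gold = (0.34/0.15)^(1/0.66) ≈ 3.4551.

k_gold ≈ 3.46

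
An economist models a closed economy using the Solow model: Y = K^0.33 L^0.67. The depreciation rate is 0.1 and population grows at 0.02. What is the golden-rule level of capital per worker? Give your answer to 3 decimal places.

Break-even investment rate: n + δ = 0.02 + 0.1 = 0.12.
Golden rule sets MPK = n+δ: 0.33·k^(0.33−1) = 0.12, so k_gold = (0.33/0.12)^(1/0.67) ≈ 4.5261.

k_gold ≈ 4.526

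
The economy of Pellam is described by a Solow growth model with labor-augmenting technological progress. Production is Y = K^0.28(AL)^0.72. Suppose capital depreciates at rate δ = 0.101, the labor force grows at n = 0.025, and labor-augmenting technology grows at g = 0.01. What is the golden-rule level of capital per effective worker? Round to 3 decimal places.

Capital per effective worker breaks even when investment replaces (n + g + δ)·k; here n + g + δ = 0.136.
Maximizing c = f(k) − (n+g+δ)·k gives f'(k) = n+g+δ, i.e. 0.28·k^(0.28−1) = 0.136, so k_gold = (0.28/0.136)^(1/0.72) ≈ 2.7264.

k_gold ≈ 2.726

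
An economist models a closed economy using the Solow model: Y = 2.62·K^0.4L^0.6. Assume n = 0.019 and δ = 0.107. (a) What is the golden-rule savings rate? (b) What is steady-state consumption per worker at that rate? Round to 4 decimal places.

(a) s_gold = 0.4000; (b) c_gold ≈ 6.4533

Break-even investment rate: n + δ = 0.019 + 0.107 = 0.126.
For Cobb-Douglas, s_gold equals capital's share: s_gold = 0.4.
At the golden rule the marginal product of capital equals n+δ: 0.4·2.62·k^(0.4−1) = 0.126. Solving, k_gold = (0.4·2.62/0.126)^(1/0.6) ≈ 34.1443.
y_gold = 2.62·34.1443^0.4 ≈ 10.7554; c_gold = (1−0.4)·y_gold ≈ 6.4533.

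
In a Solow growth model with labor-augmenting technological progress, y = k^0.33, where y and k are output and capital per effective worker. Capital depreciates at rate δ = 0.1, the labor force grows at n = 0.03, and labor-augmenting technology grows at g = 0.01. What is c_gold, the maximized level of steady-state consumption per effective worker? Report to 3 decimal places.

n + g + δ = 0.03 + 0.01 + 0.1 = 0.14.
Maximizing c = f(k) − (n+g+δ)·k gives f'(k) = n+g+δ, i.e. 0.33·k^(0.33−1) = 0.14, so k_gold = (0.33/0.14)^(1/0.67) ≈ 3.5958.
y_gold = 3.5958^0.33 ≈ 1.5255.
c_gold = y_gold − (n+g+δ)·k_gold = 1.5255 − 0.14·3.5958 ≈ 1.0221.

c_gold ≈ 1.022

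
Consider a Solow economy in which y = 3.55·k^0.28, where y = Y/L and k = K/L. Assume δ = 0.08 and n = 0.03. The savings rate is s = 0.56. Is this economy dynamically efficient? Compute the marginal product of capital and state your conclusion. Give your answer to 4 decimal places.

dynamically inefficient; MPK ≈ 0.0550

n + δ = 0.03 + 0.08 = 0.11.
Steady-state k*: s·A·k^0.28 = 0.11·k gives k* = (0.56·3.55/0.11)^(1/0.72) ≈ 55.7014.
MPK = 0.28·3.55·55.7014^(-0.72) ≈ 0.0550.
MPK < n+δ = 0.11, so the economy is dynamically inefficient (over-saving).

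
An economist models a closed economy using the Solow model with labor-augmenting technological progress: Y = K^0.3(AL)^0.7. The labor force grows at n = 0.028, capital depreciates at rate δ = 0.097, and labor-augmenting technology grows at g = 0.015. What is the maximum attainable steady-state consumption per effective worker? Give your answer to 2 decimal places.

c_gold ≈ 0.97

Break-even investment rate: n + g + δ = 0.028 + 0.015 + 0.097 = 0.14.
Maximizing c = f(k) − (n+g+δ)·k gives f'(k) = n+g+δ, i.e. 0.3·k^(0.3−1) = 0.14, so k_gold = (0.3/0.14)^(1/0.7) ≈ 2.9706.
y_gold = 2.9706^0.3 ≈ 1.3863.
c_gold = y_gold − (n+g+δ)·k_gold = 1.3863 − 0.14·2.9706 ≈ 0.9704.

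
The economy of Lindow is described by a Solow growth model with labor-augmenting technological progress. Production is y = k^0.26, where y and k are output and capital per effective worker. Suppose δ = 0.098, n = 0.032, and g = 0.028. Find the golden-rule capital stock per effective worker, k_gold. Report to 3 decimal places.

k_gold ≈ 1.960

Capital per effective worker breaks even when investment replaces (n + g + δ)·k; here n + g + δ = 0.158.
Maximizing c = f(k) − (n+g+δ)·k gives f'(k) = n+g+δ, i.e. 0.26·k^(0.26−1) = 0.158, so k_gold = (0.26/0.158)^(1/0.74) ≈ 1.9603.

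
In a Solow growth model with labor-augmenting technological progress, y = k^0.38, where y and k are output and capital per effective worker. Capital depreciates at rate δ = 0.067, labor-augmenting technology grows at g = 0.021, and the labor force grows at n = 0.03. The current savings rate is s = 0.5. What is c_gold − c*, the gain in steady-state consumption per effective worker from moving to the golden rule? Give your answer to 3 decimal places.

The effective depreciation rate is n + g + δ = 0.03 + 0.021 + 0.067 = 0.118.
Current steady state (s = 0.5): k* = (0.5/0.118)^(1/0.62) ≈ 10.2667, y* = 10.2667^0.38 ≈ 2.4229, c* = (1−0.5)·2.4229 ≈ 1.2115.
Setting f'(k) = n+g+δ gives 0.38·k^(0.38−1) = 0.118, hence k_gold = (0.38/0.118)^(1/0.62) ≈ 6.5947.
y_gold = 6.5947^0.38 ≈ 2.0478, c_gold = y_gold − 0.118·k_gold ≈ 1.2697.
Gain: Δc = 1.2697 − 1.2115 ≈ 0.0582.

Δc ≈ 0.058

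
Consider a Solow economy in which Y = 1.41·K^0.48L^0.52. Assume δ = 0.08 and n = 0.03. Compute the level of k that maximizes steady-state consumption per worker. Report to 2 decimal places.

k_gold ≈ 32.92

n + δ = 0.03 + 0.08 = 0.11.
Golden rule sets MPK = n+δ: 0.48·1.41·k^(0.48−1) = 0.11, so k_gold = (0.48·1.41/0.11)^(1/0.52) ≈ 32.9183.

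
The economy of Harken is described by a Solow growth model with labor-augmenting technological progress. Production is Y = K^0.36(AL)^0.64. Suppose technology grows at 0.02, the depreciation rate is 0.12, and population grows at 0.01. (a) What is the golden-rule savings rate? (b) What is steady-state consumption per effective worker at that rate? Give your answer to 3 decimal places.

(a) s_gold = 0.360; (b) c_gold ≈ 1.047

n + g + δ = 0.01 + 0.02 + 0.12 = 0.15.
For Cobb-Douglas, s_gold equals capital's share: s_gold = 0.36.
Maximizing c = f(k) − (n+g+δ)·k gives f'(k) = n+g+δ, i.e. 0.36·k^(0.36−1) = 0.15, so k_gold = (0.36/0.15)^(1/0.64) ≈ 3.9272.
y_gold = 3.9272^0.36 ≈ 1.6363; c_gold = (1−0.36)·y_gold ≈ 1.0472.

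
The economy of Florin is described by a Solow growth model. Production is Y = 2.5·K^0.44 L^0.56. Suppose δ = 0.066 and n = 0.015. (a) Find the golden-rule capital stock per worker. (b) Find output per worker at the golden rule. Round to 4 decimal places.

(a) k_gold ≈ 105.4507; (b) y_gold ≈ 19.4125

The effective depreciation rate is n + δ = 0.015 + 0.066 = 0.081.
At the golden rule the marginal product of capital equals n+δ: 0.44·2.5·k^(0.44−1) = 0.081. Solving, k_gold = (0.44·2.5/0.081)^(1/0.56) ≈ 105.4507.
y_gold = 2.5·105.4507^0.44 ≈ 19.4125.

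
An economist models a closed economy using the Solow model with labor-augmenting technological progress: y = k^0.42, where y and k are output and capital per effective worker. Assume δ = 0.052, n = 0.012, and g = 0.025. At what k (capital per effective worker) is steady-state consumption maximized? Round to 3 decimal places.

k_gold ≈ 14.515

Break-even investment rate: n + g + δ = 0.012 + 0.025 + 0.052 = 0.089.
At the golden rule the marginal product of capital equals n+g+δ: 0.42·k^(0.42−1) = 0.089. Solving, k_gold = (0.42/0.089)^(1/0.58) ≈ 14.5153.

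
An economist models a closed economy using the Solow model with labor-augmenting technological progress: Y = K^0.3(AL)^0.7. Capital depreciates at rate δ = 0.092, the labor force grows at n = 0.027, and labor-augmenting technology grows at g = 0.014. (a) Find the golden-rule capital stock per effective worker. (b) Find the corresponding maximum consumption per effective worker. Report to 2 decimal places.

(a) k_gold ≈ 3.20; (b) c_gold ≈ 0.99

Capital per effective worker breaks even when investment replaces (n + g + δ)·k; here n + g + δ = 0.133.
At the golden rule the marginal product of capital equals n+g+δ: 0.3·k^(0.3−1) = 0.133. Solving, k_gold = (0.3/0.133)^(1/0.7) ≈ 3.1965.
y_gold = 3.1965^0.3 ≈ 1.4171; c_gold = y_gold − 0.133·k_gold ≈ 0.9920.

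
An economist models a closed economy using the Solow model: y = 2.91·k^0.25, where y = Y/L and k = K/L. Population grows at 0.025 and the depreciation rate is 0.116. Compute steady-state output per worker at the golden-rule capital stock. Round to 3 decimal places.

Break-even investment rate: n + δ = 0.025 + 0.116 = 0.141.
Maximizing c = f(k) − (n+δ)·k gives f'(k) = n+δ, i.e. 0.25·2.91·k^(0.25−1) = 0.141, so k_gold = (0.25·2.91/0.141)^(1/0.75) ≈ 8.9156.
Output: y_gold = 2.91·k_gold^0.25 = 2.91·8.9156^0.25 ≈ 5.0284.

y_gold ≈ 5.028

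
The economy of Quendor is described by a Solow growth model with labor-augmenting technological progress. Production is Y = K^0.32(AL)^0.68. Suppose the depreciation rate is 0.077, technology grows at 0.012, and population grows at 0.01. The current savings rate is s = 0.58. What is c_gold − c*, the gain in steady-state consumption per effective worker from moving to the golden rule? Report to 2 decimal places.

Δc ≈ 0.22

The effective depreciation rate is n + g + δ = 0.01 + 0.012 + 0.077 = 0.099.
Current steady state (s = 0.58): k* = (0.58/0.099)^(1/0.68) ≈ 13.4619, y* = 13.4619^0.32 ≈ 2.2978, c* = (1−0.58)·2.2978 ≈ 0.9651.
Setting f'(k) = n+g+δ gives 0.32·k^(0.32−1) = 0.099, hence k_gold = (0.32/0.099)^(1/0.68) ≈ 5.6142.
y_gold = 5.6142^0.32 ≈ 1.7369, c_gold = y_gold − 0.099·k_gold ≈ 1.1811.
Gain: Δc = 1.1811 − 0.9651 ≈ 0.2160.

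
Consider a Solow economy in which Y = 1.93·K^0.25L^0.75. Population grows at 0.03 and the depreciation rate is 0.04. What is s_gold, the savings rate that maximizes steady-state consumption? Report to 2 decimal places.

s_gold = 0.25

The effective depreciation rate is n + δ = 0.03 + 0.04 = 0.07.
At the golden rule MPK = n+δ, and in any Cobb-Douglas steady state s = (n+δ)·k/y = MPK·k/y = capital's share 0.25.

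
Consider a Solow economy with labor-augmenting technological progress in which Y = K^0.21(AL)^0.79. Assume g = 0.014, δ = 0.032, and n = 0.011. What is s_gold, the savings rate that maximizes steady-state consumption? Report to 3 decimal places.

s_gold = 0.210

The effective depreciation rate is n + g + δ = 0.011 + 0.014 + 0.032 = 0.057.
At the golden rule MPK = n+g+δ, and in any Cobb-Douglas steady state s = (n+g+δ)·k/y = MPK·k/y = capital's share 0.21.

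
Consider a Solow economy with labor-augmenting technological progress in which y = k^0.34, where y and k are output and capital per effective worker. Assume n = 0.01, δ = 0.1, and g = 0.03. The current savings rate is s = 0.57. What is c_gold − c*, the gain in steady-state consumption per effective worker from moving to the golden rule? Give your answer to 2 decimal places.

Δc ≈ 0.16

n + g + δ = 0.01 + 0.03 + 0.1 = 0.14.
Current steady state (s = 0.57): k* = (0.57/0.14)^(1/0.66) ≈ 8.3919, y* = 8.3919^0.34 ≈ 2.0612, c* = (1−0.57)·2.0612 ≈ 0.8863.
At the golden rule the marginal product of capital equals n+g+δ: 0.34·k^(0.34−1) = 0.14. Solving, k_gold = (0.34/0.14)^(1/0.66) ≈ 3.8359.
y_gold = 3.8359^0.34 ≈ 1.5795, c_gold = y_gold − 0.14·k_gold ≈ 1.0425.
Gain: Δc = 1.0425 − 0.8863 ≈ 0.1562.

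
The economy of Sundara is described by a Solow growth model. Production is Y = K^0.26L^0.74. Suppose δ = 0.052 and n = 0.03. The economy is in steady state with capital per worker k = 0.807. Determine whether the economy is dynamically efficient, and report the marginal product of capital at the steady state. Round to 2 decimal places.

dynamically efficient; MPK ≈ 0.30

Break-even investment rate: n + δ = 0.03 + 0.052 = 0.082.
MPK = 0.26·k^(0.26−1) = 0.26·0.807^(-0.74) ≈ 0.3047.
MPK > 0.082, so the economy is dynamically efficient (under-saving).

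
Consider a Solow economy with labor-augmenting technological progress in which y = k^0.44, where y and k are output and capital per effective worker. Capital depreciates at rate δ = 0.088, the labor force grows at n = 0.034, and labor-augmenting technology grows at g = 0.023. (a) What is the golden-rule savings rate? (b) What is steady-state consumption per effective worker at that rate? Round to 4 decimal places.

Capital per effective worker breaks even when investment replaces (n + g + δ)·k; here n + g + δ = 0.145.
For Cobb-Douglas, s_gold equals capital's share: s_gold = 0.44.
Maximizing c = f(k) − (n+g+δ)·k gives f'(k) = n+g+δ, i.e. 0.44·k^(0.44−1) = 0.145, so k_gold = (0.44/0.145)^(1/0.56) ≈ 7.2588.
y_gold = 7.2588^0.44 ≈ 2.3921; c_gold = (1−0.44)·y_gold ≈ 1.3396.

(a) s_gold = 0.4400; (b) c_gold ≈ 1.3396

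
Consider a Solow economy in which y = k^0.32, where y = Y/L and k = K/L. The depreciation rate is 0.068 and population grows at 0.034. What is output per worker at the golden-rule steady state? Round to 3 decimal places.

n + δ = 0.034 + 0.068 = 0.102.
Maximizing c = f(k) − (n+δ)·k gives f'(k) = n+δ, i.e. 0.32·k^(0.32−1) = 0.102, so k_gold = (0.32/0.102)^(1/0.68) ≈ 5.3730.
Output: y_gold = k_gold^0.32 = 5.3730^0.32 ≈ 1.7127.

y_gold ≈ 1.713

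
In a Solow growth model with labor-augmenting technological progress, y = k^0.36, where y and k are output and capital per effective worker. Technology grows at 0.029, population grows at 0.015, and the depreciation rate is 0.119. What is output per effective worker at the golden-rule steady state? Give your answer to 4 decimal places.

y_gold ≈ 1.5616

Capital per effective worker breaks even when investment replaces (n + g + δ)·k; here n + g + δ = 0.163.
Maximizing c = f(k) − (n+g+δ)·k gives f'(k) = n+g+δ, i.e. 0.36·k^(0.36−1) = 0.163, so k_gold = (0.36/0.163)^(1/0.64) ≈ 3.4489.
Output: y_gold = k_gold^0.36 = 3.4489^0.36 ≈ 1.5616.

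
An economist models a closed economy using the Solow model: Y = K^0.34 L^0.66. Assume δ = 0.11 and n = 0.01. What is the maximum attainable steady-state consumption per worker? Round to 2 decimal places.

Break-even investment rate: n + δ = 0.01 + 0.11 = 0.12.
At the golden rule the marginal product of capital equals n+δ: 0.34·k^(0.34−1) = 0.12. Solving, k_gold = (0.34/0.12)^(1/0.66) ≈ 4.8451.
y_gold = 4.8451^0.34 ≈ 1.7100.
c_gold = y_gold − (n+δ)·k_gold = 1.7100 − 0.12·4.8451 ≈ 1.1286.

c_gold ≈ 1.13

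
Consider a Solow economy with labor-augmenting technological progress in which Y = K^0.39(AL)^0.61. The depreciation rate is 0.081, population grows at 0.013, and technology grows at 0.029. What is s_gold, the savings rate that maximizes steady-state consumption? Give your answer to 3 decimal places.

s_gold = 0.390

The effective depreciation rate is n + g + δ = 0.013 + 0.029 + 0.081 = 0.123.
At the golden rule MPK = n+g+δ, and in any Cobb-Douglas steady state s = (n+g+δ)·k/y = MPK·k/y = capital's share 0.39.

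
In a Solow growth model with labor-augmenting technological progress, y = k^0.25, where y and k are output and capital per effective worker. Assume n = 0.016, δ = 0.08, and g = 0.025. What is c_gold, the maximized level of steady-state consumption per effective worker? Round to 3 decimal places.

c_gold ≈ 0.955

Break-even investment rate: n + g + δ = 0.016 + 0.025 + 0.08 = 0.121.
Maximizing c = f(k) − (n+g+δ)·k gives f'(k) = n+g+δ, i.e. 0.25·k^(0.25−1) = 0.121, so k_gold = (0.25/0.121)^(1/0.75) ≈ 2.6315.
y_gold = 2.6315^0.25 ≈ 1.2737.
c_gold = y_gold − (n+g+δ)·k_gold = 1.2737 − 0.121·2.6315 ≈ 0.9552.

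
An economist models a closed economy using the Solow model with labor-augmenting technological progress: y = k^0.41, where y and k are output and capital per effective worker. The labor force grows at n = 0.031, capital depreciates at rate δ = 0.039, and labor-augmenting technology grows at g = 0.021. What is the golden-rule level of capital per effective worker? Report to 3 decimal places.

k_gold ≈ 12.824

The effective depreciation rate is n + g + δ = 0.031 + 0.021 + 0.039 = 0.091.
Golden rule sets MPK = n+g+δ: 0.41·k^(0.41−1) = 0.091, so k_gold = (0.41/0.091)^(1/0.59) ≈ 12.8244.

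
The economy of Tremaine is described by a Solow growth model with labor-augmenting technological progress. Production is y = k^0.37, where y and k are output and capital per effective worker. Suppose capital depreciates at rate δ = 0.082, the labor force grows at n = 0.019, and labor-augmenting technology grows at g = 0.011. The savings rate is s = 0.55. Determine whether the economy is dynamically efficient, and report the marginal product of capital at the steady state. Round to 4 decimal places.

dynamically inefficient; MPK ≈ 0.0753

The effective depreciation rate is n + g + δ = 0.019 + 0.011 + 0.082 = 0.112.
Steady-state k*: s·k^0.37 = 0.112·k gives k* = (0.55/0.112)^(1/0.63) ≈ 12.5042.
MPK = 0.37·12.5042^(-0.63) ≈ 0.0753.
MPK < n+g+δ = 0.112, so the economy is dynamically inefficient (over-saving).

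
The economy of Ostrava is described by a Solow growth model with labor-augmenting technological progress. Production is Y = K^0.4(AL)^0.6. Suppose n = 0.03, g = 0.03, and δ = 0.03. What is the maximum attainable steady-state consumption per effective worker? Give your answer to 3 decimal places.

c_gold ≈ 1.622

The effective depreciation rate is n + g + δ = 0.03 + 0.03 + 0.03 = 0.09.
At the golden rule the marginal product of capital equals n+g+δ: 0.4·k^(0.4−1) = 0.09. Solving, k_gold = (0.4/0.09)^(1/0.6) ≈ 12.0142.
y_gold = 12.0142^0.4 ≈ 2.7032.
c_gold = y_gold − (n+g+δ)·k_gold = 2.7032 − 0.09·12.0142 ≈ 1.6219.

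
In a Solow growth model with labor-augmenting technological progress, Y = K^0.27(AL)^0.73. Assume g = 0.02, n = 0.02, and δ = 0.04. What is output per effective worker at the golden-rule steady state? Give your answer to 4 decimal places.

y_gold ≈ 1.5682

Break-even investment rate: n + g + δ = 0.02 + 0.02 + 0.04 = 0.08.
At the golden rule the marginal product of capital equals n+g+δ: 0.27·k^(0.27−1) = 0.08. Solving, k_gold = (0.27/0.08)^(1/0.73) ≈ 5.2925.
Output: y_gold = k_gold^0.27 = 5.2925^0.27 ≈ 1.5682.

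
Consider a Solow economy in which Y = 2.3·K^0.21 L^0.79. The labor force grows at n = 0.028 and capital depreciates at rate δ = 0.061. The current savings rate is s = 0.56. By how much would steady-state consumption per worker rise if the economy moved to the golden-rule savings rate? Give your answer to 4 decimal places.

Capital per worker breaks even when investment replaces (n + δ)·k; here n + δ = 0.089.
Current steady state (s = 0.56): k* = (0.56·2.3/0.089)^(1/0.79) ≈ 29.4456, y* = 2.3·29.4456^0.21 ≈ 4.6797, c* = (1−0.56)·4.6797 ≈ 2.0591.
Setting f'(k) = n+δ gives 0.21·2.3·k^(0.21−1) = 0.089, hence k_gold = (0.21·2.3/0.089)^(1/0.79) ≈ 8.5078.
y_gold = 2.3·8.5078^0.21 ≈ 3.6057, c_gold = y_gold − 0.089·k_gold ≈ 2.8485.
Gain: Δc = 2.8485 − 2.0591 ≈ 0.7894.

Δc ≈ 0.7894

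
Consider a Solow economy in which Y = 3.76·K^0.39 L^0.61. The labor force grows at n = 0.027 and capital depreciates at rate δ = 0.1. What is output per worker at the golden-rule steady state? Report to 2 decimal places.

The effective depreciation rate is n + δ = 0.027 + 0.1 = 0.127.
Maximizing c = f(k) − (n+δ)·k gives f'(k) = n+δ, i.e. 0.39·3.76·k^(0.39−1) = 0.127, so k_gold = (0.39·3.76/0.127)^(1/0.61) ≈ 55.1721.
Output: y_gold = 3.76·k_gold^0.39 = 3.76·55.1721^0.39 ≈ 17.9663.

y_gold ≈ 17.97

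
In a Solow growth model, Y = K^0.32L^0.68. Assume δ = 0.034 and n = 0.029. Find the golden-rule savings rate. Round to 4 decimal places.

n + δ = 0.029 + 0.034 = 0.063.
At the golden rule MPK = n+δ, and in any Cobb-Douglas steady state s = (n+δ)·k/y = MPK·k/y = capital's share 0.32.

s_gold = 0.3200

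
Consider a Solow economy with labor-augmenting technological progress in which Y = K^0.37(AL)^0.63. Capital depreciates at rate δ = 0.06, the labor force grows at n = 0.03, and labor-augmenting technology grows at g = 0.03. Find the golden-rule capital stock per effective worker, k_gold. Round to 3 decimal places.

Capital per effective worker breaks even when investment replaces (n + g + δ)·k; here n + g + δ = 0.12.
Golden rule sets MPK = n+g+δ: 0.37·k^(0.37−1) = 0.12, so k_gold = (0.37/0.12)^(1/0.63) ≈ 5.9734.

k_gold ≈ 5.973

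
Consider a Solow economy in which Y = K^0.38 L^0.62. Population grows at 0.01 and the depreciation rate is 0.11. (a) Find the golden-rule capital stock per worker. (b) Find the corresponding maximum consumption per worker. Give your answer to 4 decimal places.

The effective depreciation rate is n + δ = 0.01 + 0.11 = 0.12.
Setting f'(k) = n+δ gives 0.38·k^(0.38−1) = 0.12, hence k_gold = (0.38/0.12)^(1/0.62) ≈ 6.4183.
y_gold = 6.4183^0.38 ≈ 2.0268; c_gold = y_gold − 0.12·k_gold ≈ 1.2566.

(a) k_gold ≈ 6.4183; (b) c_gold ≈ 1.2566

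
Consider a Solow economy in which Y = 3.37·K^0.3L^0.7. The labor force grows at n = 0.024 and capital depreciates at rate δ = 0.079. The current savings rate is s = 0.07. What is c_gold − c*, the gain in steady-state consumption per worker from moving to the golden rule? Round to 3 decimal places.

n + δ = 0.024 + 0.079 = 0.103.
Current steady state (s = 0.07): k* = (0.07·3.37/0.103)^(1/0.7) ≈ 3.2669, y* = 3.37·3.2669^0.3 ≈ 4.8069, c* = (1−0.07)·4.8069 ≈ 4.4705.
Golden rule sets MPK = n+δ: 0.3·3.37·k^(0.3−1) = 0.103, so k_gold = (0.3·3.37/0.103)^(1/0.7) ≈ 26.1228.
y_gold = 3.37·26.1228^0.3 ≈ 8.9688, c_gold = y_gold − 0.103·k_gold ≈ 6.2782.
Gain: Δc = 6.2782 − 4.4705 ≈ 1.8077.

Δc ≈ 1.808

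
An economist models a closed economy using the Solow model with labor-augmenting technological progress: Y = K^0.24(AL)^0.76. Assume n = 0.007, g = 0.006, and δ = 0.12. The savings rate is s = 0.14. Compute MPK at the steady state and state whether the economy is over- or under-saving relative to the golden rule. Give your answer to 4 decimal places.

The effective depreciation rate is n + g + δ = 0.007 + 0.006 + 0.12 = 0.133.
Steady-state k*: s·k^0.24 = 0.133·k gives k* = (0.14/0.133)^(1/0.76) ≈ 1.0698.
MPK = 0.24·1.0698^(-0.76) ≈ 0.2280.
MPK > n+g+δ = 0.133, so the economy is dynamically efficient (under-saving).

under-saving; MPK ≈ 0.2280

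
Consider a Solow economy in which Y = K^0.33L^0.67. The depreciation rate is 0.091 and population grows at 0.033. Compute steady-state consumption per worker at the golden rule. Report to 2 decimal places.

c_gold ≈ 1.09

n + δ = 0.033 + 0.091 = 0.124.
Setting f'(k) = n+δ gives 0.33·k^(0.33−1) = 0.124, hence k_gold = (0.33/0.124)^(1/0.67) ≈ 4.3099.
y_gold = 4.3099^0.33 ≈ 1.6195.
c_gold = y_gold − (n+δ)·k_gold = 1.6195 − 0.124·4.3099 ≈ 1.0850.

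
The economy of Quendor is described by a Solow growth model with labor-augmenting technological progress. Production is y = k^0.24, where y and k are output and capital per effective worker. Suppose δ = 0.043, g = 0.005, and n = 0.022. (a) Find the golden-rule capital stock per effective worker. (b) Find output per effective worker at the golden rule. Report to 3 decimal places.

(a) k_gold ≈ 5.059; (b) y_gold ≈ 1.476

Capital per effective worker breaks even when investment replaces (n + g + δ)·k; here n + g + δ = 0.07.
Golden rule sets MPK = n+g+δ: 0.24·k^(0.24−1) = 0.07, so k_gold = (0.24/0.07)^(1/0.76) ≈ 5.0594.
y_gold = 5.0594^0.24 ≈ 1.4756.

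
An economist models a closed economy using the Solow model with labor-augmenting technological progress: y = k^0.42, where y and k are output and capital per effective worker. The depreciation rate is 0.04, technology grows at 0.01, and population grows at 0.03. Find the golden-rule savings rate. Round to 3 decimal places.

n + g + δ = 0.03 + 0.01 + 0.04 = 0.08.
At the golden rule MPK = n+g+δ, and in any Cobb-Douglas steady state s = (n+g+δ)·k/y = MPK·k/y = capital's share 0.42.

s_gold = 0.420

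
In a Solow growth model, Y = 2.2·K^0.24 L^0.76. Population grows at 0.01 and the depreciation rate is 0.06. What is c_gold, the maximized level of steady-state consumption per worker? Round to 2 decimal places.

n + δ = 0.01 + 0.06 = 0.07.
Maximizing c = f(k) − (n+δ)·k gives f'(k) = n+δ, i.e. 0.24·2.2·k^(0.24−1) = 0.07, so k_gold = (0.24·2.2/0.07)^(1/0.76) ≈ 14.2775.
y_gold = 2.2·14.2775^0.24 ≈ 4.1643.
c_gold = y_gold − (n+δ)·k_gold = 4.1643 − 0.07·14.2775 ≈ 3.1648.

c_gold ≈ 3.16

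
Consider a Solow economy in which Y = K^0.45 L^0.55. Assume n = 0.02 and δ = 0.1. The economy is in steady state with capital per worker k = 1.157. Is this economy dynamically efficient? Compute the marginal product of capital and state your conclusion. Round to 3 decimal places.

Capital per worker breaks even when investment replaces (n + δ)·k; here n + δ = 0.12.
MPK = 0.45·k^(0.45−1) = 0.45·1.157^(-0.55) ≈ 0.4153.
MPK > 0.12, so the economy is dynamically efficient (under-saving).

dynamically efficient; MPK ≈ 0.415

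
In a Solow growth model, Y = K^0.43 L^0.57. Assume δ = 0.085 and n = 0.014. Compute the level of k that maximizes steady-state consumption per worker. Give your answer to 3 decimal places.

k_gold ≈ 13.152

Capital per worker breaks even when investment replaces (n + δ)·k; here n + δ = 0.099.
Maximizing c = f(k) − (n+δ)·k gives f'(k) = n+δ, i.e. 0.43·k^(0.43−1) = 0.099, so k_gold = (0.43/0.099)^(1/0.57) ≈ 13.1524.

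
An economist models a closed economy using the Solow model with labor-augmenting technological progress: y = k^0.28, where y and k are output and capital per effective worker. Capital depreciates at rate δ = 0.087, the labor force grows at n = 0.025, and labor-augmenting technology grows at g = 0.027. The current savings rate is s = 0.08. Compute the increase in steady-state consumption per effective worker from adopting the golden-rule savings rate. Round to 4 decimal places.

The effective depreciation rate is n + g + δ = 0.025 + 0.027 + 0.087 = 0.139.
Current steady state (s = 0.08): k* = (0.08/0.139)^(1/0.72) ≈ 0.4643, y* = 0.4643^0.28 ≈ 0.8067, c* = (1−0.08)·0.8067 ≈ 0.7421.
Maximizing c = f(k) − (n+g+δ)·k gives f'(k) = n+g+δ, i.e. 0.28·k^(0.28−1) = 0.139, so k_gold = (0.28/0.139)^(1/0.72) ≈ 2.6450.
y_gold = 2.6450^0.28 ≈ 1.3130, c_gold = y_gold − 0.139·k_gold ≈ 0.9454.
Gain: Δc = 0.9454 − 0.7421 ≈ 0.2033.

Δc ≈ 0.2033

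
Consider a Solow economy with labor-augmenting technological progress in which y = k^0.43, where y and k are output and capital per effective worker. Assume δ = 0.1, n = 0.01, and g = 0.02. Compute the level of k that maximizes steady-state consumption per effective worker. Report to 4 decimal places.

Break-even investment rate: n + g + δ = 0.01 + 0.02 + 0.1 = 0.13.
Setting f'(k) = n+g+δ gives 0.43·k^(0.43−1) = 0.13, hence k_gold = (0.43/0.13)^(1/0.57) ≈ 8.1554.

k_gold ≈ 8.1554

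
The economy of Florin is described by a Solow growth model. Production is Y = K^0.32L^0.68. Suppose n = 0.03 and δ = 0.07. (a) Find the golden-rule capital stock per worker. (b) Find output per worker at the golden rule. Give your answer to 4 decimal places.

(a) k_gold ≈ 5.5318; (b) y_gold ≈ 1.7287

n + δ = 0.03 + 0.07 = 0.1.
Setting f'(k) = n+δ gives 0.32·k^(0.32−1) = 0.1, hence k_gold = (0.32/0.1)^(1/0.68) ≈ 5.5318.
y_gold = 5.5318^0.32 ≈ 1.7287.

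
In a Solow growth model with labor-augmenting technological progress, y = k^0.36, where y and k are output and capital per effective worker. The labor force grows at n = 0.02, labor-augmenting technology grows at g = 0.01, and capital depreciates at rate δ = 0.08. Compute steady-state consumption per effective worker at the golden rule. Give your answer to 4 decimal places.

n + g + δ = 0.02 + 0.01 + 0.08 = 0.11.
Golden rule sets MPK = n+g+δ: 0.36·k^(0.36−1) = 0.11, so k_gold = (0.36/0.11)^(1/0.64) ≈ 6.3760.
y_gold = 6.3760^0.36 ≈ 1.9482.
c_gold = y_gold − (n+g+δ)·k_gold = 1.9482 − 0.11·6.3760 ≈ 1.2469.

c_gold ≈ 1.2469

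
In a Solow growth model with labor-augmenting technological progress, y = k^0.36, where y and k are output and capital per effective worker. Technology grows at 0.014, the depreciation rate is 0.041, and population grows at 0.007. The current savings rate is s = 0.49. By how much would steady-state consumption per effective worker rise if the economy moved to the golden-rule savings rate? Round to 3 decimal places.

Δc ≈ 0.090

Break-even investment rate: n + g + δ = 0.007 + 0.014 + 0.041 = 0.062.
Current steady state (s = 0.49): k* = (0.49/0.062)^(1/0.64) ≈ 25.2825, y* = 25.2825^0.36 ≈ 3.1990, c* = (1−0.49)·3.1990 ≈ 1.6315.
Maximizing c = f(k) − (n+g+δ)·k gives f'(k) = n+g+δ, i.e. 0.36·k^(0.36−1) = 0.062, so k_gold = (0.36/0.062)^(1/0.64) ≈ 15.6175.
y_gold = 15.6175^0.36 ≈ 2.6897, c_gold = y_gold − 0.062·k_gold ≈ 1.7214.
Gain: Δc = 1.7214 − 1.6315 ≈ 0.0899.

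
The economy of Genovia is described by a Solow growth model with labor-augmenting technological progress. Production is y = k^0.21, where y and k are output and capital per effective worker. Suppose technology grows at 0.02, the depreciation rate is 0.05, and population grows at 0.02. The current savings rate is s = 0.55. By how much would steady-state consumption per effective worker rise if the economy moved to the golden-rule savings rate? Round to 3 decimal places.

Δc ≈ 0.261

n + g + δ = 0.02 + 0.02 + 0.05 = 0.09.
Current steady state (s = 0.55): k* = (0.55/0.09)^(1/0.79) ≈ 9.8876, y* = 9.8876^0.21 ≈ 1.6180, c* = (1−0.55)·1.6180 ≈ 0.7281.
At the golden rule the marginal product of capital equals n+g+δ: 0.21·k^(0.21−1) = 0.09. Solving, k_gold = (0.21/0.09)^(1/0.79) ≈ 2.9228.
y_gold = 2.9228^0.21 ≈ 1.2526, c_gold = y_gold − 0.09·k_gold ≈ 0.9896.
Gain: Δc = 0.9896 − 0.7281 ≈ 0.2615.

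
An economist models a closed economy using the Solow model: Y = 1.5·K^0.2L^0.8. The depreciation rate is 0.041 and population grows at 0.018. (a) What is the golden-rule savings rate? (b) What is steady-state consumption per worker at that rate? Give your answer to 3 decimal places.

The effective depreciation rate is n + δ = 0.018 + 0.041 = 0.059.
For Cobb-Douglas, s_gold equals capital's share: s_gold = 0.2.
Maximizing c = f(k) − (n+δ)·k gives f'(k) = n+δ, i.e. 0.2·1.5·k^(0.2−1) = 0.059, so k_gold = (0.2·1.5/0.059)^(1/0.8) ≈ 7.6355.
y_gold = 1.5·7.6355^0.2 ≈ 2.2525; c_gold = (1−0.2)·y_gold ≈ 1.8020.

(a) s_gold = 0.200; (b) c_gold ≈ 1.802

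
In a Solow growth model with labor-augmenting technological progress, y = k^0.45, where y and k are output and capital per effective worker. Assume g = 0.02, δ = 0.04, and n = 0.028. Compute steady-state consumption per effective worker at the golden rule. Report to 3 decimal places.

c_gold ≈ 2.090

Capital per effective worker breaks even when investment replaces (n + g + δ)·k; here n + g + δ = 0.088.
At the golden rule the marginal product of capital equals n+g+δ: 0.45·k^(0.45−1) = 0.088. Solving, k_gold = (0.45/0.088)^(1/0.55) ≈ 19.4357.
y_gold = 19.4357^0.45 ≈ 3.8008.
c_gold = y_gold − (n+g+δ)·k_gold = 3.8008 − 0.088·19.4357 ≈ 2.0904.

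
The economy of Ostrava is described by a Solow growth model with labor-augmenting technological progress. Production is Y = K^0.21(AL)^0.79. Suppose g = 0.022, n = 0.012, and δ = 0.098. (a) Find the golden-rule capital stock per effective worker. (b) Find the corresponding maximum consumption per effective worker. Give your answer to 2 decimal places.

The effective depreciation rate is n + g + δ = 0.012 + 0.022 + 0.098 = 0.132.
Setting f'(k) = n+g+δ gives 0.21·k^(0.21−1) = 0.132, hence k_gold = (0.21/0.132)^(1/0.79) ≈ 1.7999.
y_gold = 1.7999^0.21 ≈ 1.1314; c_gold = y_gold − 0.132·k_gold ≈ 0.8938.

(a) k_gold ≈ 1.80; (b) c_gold ≈ 0.89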